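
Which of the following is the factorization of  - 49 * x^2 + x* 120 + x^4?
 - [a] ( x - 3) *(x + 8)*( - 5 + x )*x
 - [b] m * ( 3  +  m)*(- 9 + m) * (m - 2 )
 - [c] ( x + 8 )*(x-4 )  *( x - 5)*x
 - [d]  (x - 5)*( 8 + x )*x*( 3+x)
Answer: a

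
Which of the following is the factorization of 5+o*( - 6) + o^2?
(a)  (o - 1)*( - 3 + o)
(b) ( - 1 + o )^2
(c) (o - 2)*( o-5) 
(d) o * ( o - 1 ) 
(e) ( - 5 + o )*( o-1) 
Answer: e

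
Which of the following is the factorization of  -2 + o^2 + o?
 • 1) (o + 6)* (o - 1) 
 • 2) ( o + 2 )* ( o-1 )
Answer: 2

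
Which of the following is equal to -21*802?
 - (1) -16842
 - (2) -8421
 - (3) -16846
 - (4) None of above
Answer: 1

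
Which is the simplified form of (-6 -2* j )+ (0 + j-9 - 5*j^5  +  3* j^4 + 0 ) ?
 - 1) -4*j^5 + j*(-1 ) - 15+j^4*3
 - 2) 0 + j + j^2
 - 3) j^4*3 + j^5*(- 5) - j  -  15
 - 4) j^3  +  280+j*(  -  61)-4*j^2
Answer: 3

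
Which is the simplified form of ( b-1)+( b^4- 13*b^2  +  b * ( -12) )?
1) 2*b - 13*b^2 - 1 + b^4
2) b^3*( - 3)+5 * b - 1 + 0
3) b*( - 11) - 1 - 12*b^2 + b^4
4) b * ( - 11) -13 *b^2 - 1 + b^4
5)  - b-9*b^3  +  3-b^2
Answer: 4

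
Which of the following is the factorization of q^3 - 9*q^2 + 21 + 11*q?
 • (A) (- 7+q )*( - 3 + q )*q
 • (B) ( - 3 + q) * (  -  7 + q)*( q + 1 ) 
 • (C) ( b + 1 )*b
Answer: B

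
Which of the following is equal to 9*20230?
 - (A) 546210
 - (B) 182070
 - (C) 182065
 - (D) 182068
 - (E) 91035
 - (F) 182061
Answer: B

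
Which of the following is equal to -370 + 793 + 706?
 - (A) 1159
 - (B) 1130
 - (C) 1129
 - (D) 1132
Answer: C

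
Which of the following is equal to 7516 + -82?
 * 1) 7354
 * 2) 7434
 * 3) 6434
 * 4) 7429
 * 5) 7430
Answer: 2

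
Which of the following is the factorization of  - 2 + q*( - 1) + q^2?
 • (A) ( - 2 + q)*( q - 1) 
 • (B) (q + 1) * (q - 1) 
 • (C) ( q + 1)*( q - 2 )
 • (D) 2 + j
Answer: C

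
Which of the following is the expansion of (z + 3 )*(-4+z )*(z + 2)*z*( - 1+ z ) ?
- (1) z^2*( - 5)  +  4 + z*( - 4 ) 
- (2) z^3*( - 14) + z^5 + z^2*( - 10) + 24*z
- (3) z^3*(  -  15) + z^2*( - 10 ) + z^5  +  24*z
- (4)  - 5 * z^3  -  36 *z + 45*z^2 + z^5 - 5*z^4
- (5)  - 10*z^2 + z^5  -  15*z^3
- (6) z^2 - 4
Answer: 3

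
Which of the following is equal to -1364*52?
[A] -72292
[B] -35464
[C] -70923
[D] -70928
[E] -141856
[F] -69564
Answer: D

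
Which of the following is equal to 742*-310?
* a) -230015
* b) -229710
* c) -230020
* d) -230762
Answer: c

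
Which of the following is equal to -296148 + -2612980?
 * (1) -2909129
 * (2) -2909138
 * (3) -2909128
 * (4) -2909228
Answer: 3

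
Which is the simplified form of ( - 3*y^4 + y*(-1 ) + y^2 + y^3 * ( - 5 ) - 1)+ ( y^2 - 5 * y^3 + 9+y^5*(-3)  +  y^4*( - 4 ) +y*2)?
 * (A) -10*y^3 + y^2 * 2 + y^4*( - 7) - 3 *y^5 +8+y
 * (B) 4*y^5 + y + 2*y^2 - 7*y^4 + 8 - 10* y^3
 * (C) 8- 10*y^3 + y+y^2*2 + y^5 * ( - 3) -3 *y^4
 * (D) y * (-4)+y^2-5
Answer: A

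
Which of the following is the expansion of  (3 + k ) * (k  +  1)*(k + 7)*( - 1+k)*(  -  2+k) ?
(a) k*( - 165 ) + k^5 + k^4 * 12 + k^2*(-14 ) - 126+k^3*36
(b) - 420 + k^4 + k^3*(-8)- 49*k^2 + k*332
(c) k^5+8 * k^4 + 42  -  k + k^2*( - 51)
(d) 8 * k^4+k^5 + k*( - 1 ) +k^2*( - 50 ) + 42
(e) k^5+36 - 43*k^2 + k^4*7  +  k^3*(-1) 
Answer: d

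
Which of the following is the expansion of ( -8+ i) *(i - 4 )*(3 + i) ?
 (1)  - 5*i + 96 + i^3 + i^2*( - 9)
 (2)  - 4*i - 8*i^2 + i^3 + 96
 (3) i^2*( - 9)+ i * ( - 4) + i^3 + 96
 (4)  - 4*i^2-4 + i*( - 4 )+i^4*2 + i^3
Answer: 3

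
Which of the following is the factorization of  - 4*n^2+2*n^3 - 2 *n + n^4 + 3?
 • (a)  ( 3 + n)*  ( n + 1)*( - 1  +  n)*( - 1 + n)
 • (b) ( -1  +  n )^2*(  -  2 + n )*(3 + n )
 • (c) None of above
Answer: a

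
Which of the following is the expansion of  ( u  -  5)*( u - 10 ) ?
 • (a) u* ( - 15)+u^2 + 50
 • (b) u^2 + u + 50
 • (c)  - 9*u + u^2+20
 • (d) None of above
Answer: a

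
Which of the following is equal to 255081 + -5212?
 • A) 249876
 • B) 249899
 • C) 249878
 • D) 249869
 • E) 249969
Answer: D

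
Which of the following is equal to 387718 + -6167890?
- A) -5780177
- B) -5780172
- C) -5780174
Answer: B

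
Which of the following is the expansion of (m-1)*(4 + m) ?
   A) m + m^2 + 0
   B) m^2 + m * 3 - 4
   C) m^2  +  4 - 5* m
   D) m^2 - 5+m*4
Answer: B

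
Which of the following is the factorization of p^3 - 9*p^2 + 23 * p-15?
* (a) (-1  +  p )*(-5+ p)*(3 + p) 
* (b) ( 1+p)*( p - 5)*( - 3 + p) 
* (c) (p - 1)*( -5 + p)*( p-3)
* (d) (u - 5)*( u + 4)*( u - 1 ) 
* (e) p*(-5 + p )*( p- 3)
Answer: c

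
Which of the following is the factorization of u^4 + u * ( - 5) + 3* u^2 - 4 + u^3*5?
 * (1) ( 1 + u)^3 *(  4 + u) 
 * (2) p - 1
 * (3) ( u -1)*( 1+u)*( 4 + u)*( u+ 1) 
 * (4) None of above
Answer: 3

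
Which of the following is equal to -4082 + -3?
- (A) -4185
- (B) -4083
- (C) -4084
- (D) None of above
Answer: D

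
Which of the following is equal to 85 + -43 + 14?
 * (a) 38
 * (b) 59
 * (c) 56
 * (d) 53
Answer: c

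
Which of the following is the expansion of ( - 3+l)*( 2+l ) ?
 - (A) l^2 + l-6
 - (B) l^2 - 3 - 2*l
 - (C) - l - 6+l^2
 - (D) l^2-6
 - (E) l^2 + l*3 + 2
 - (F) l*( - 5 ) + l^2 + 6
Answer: C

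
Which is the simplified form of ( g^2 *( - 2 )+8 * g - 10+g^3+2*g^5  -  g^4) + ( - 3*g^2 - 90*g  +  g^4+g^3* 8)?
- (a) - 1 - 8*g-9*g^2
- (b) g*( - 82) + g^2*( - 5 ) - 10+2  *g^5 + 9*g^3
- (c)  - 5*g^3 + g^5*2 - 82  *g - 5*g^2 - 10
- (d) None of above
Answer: b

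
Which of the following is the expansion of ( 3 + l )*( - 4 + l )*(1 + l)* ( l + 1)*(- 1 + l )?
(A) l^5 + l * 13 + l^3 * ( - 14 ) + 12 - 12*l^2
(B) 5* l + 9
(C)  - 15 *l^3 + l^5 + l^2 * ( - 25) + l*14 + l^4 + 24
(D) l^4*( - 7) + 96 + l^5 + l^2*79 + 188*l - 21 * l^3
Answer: A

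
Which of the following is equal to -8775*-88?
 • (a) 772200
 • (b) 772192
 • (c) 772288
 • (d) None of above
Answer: a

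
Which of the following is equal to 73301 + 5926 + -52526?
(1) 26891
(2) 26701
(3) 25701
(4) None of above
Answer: 2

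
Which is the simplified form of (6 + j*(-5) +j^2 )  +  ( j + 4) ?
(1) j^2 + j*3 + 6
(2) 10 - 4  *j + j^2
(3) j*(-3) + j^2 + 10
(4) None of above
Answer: 2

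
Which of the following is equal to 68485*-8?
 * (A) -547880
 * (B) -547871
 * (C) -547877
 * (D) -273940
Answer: A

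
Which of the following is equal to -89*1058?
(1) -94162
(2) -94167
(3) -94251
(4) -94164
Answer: 1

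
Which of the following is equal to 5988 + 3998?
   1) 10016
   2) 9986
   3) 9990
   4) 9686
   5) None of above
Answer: 2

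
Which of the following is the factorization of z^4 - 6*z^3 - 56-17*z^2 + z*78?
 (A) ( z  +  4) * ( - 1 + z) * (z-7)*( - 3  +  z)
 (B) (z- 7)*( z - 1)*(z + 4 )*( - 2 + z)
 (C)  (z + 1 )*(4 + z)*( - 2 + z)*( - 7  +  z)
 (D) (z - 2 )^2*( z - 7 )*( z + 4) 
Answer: B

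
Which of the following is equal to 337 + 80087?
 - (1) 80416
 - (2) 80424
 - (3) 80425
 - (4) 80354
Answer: 2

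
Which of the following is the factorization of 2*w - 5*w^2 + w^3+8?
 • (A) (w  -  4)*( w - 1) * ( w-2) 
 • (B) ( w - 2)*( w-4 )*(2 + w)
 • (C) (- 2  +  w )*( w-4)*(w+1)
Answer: C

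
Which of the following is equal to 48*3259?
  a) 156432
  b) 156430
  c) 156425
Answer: a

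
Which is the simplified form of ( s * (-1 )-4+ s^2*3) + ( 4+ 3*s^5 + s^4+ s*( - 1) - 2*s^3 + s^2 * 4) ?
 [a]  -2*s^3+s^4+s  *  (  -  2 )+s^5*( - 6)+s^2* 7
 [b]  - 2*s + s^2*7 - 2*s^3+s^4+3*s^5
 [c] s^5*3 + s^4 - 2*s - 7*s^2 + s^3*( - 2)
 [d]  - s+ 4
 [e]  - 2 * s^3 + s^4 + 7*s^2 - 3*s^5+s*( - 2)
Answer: b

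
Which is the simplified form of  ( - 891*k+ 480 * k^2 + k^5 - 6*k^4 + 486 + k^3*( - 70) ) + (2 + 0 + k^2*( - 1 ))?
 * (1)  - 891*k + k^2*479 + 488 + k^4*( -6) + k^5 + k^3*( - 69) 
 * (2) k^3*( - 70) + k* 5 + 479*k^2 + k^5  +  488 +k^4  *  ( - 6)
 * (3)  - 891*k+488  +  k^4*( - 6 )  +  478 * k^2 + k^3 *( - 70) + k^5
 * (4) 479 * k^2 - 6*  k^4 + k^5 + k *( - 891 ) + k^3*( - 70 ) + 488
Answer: 4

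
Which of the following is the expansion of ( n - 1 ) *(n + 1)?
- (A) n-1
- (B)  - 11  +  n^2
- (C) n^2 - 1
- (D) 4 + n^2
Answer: C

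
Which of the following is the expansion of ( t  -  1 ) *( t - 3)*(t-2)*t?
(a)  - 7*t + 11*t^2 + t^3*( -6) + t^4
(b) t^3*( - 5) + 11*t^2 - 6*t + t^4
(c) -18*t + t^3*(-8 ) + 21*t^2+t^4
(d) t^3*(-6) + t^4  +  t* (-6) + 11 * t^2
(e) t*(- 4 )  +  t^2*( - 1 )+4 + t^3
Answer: d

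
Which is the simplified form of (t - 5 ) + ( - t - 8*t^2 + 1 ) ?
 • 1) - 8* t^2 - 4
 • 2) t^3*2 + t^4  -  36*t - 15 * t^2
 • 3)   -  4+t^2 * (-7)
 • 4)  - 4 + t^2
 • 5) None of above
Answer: 1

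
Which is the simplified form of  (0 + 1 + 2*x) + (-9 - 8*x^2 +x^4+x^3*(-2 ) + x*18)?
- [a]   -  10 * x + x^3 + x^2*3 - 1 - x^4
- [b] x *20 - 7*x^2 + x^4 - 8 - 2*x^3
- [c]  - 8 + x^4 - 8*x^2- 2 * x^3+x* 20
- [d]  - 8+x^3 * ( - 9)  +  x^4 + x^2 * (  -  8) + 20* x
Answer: c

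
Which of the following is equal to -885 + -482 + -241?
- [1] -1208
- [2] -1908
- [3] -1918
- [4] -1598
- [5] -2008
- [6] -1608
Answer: 6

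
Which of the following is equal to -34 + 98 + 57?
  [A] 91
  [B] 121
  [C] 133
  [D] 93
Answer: B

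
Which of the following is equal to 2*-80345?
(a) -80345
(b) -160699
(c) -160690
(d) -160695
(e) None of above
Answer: c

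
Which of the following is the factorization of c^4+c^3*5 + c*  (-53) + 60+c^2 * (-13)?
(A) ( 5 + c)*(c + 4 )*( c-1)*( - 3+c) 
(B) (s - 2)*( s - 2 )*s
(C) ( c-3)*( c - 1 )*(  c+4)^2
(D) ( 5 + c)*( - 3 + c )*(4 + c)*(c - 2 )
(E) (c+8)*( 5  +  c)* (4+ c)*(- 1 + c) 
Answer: A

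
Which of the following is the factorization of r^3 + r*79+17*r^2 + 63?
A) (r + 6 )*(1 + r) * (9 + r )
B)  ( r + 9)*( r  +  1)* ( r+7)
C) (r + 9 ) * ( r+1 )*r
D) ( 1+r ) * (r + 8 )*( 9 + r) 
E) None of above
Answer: B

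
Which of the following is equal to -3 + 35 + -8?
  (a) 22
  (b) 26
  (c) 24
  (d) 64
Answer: c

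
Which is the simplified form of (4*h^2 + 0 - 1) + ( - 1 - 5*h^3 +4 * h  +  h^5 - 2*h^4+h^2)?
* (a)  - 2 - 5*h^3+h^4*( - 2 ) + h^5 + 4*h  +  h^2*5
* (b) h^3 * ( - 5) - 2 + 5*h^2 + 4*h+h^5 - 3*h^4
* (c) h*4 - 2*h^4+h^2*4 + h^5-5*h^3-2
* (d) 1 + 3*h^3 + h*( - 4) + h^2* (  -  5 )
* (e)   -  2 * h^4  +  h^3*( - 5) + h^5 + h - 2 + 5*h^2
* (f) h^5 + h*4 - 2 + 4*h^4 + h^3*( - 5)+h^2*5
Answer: a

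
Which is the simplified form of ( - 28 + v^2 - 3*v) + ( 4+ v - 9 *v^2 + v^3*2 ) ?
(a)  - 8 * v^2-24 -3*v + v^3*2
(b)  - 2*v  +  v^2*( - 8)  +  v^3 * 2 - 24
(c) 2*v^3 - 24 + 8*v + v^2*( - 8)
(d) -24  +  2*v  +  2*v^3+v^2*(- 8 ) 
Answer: b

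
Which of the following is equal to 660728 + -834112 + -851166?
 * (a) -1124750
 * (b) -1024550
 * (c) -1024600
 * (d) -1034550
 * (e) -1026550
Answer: b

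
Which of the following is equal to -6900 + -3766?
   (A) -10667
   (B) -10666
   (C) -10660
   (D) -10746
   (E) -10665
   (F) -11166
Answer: B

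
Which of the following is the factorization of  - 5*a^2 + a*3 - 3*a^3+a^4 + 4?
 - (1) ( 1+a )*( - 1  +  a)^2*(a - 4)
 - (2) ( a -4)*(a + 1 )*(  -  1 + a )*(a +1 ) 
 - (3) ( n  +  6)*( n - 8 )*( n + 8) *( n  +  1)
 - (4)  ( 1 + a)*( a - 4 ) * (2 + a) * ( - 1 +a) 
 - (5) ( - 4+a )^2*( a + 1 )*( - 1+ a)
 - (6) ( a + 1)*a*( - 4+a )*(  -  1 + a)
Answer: 2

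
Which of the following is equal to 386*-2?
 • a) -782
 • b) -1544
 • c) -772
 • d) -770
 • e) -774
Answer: c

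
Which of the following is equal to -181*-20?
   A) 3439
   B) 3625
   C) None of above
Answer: C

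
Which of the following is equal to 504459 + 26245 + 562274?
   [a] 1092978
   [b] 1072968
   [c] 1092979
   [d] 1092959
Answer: a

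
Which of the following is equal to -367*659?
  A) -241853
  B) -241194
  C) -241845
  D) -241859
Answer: A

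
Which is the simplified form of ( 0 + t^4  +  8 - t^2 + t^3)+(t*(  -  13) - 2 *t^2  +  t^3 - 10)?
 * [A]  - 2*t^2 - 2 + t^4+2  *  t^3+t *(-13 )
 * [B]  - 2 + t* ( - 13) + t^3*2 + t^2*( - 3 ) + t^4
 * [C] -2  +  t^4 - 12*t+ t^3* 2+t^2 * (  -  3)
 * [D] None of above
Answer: B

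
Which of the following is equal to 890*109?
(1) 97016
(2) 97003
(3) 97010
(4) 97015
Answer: 3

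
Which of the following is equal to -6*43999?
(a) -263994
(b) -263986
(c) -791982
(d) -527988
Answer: a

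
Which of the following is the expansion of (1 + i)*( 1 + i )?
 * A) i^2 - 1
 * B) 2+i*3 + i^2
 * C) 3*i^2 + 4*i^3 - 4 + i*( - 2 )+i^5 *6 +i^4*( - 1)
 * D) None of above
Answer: D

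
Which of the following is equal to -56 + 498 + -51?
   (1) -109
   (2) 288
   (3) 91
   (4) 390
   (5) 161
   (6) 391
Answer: 6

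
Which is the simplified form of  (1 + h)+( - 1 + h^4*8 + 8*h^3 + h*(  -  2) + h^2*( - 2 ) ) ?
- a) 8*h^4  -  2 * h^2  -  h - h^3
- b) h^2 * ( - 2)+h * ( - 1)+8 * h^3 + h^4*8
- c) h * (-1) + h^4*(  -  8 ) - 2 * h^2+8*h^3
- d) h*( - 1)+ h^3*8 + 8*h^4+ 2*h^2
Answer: b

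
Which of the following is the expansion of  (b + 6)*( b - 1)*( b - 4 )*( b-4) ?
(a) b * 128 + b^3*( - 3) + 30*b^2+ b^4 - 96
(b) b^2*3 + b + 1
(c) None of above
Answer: c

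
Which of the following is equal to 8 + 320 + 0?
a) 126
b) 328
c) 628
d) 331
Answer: b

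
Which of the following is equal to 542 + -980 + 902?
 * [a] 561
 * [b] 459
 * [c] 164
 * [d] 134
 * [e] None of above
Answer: e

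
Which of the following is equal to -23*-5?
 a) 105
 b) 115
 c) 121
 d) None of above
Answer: b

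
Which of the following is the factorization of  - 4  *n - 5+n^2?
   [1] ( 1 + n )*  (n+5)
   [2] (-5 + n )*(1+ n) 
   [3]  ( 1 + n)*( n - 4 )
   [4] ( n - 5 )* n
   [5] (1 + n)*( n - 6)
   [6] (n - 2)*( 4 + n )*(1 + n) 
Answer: 2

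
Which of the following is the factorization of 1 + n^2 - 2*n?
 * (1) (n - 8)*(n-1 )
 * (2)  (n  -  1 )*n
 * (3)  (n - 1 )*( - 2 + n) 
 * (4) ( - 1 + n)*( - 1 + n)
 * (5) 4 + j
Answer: 4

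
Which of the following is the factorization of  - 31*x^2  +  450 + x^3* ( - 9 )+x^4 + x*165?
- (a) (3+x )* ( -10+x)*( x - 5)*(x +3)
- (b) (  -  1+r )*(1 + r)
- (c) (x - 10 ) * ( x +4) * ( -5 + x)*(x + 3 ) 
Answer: a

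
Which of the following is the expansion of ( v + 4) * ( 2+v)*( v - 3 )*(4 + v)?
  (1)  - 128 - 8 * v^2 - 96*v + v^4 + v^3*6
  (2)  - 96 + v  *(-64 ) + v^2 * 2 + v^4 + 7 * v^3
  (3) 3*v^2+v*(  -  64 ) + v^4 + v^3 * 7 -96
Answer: 2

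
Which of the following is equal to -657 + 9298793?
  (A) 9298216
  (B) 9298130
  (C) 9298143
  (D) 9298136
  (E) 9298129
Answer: D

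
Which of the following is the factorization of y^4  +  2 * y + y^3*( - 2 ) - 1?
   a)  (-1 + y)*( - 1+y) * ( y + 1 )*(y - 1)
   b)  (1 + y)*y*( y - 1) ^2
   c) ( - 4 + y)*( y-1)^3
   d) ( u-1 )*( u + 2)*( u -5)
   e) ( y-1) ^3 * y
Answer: a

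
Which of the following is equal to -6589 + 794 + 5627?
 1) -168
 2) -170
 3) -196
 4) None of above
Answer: 1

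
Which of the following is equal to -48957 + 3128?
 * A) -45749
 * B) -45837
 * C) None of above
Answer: C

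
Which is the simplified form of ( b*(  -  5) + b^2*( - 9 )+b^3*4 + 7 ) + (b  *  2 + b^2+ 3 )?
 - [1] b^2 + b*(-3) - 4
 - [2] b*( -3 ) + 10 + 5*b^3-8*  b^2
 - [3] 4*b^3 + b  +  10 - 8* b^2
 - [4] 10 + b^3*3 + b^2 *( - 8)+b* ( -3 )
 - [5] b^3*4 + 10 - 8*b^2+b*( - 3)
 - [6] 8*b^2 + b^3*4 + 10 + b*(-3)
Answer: 5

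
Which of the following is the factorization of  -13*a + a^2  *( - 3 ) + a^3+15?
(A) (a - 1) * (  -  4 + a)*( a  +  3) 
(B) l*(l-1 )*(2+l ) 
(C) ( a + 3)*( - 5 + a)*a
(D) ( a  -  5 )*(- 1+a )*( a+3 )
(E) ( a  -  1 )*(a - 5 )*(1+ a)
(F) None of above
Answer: D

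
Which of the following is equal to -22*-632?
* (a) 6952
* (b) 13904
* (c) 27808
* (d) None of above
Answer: b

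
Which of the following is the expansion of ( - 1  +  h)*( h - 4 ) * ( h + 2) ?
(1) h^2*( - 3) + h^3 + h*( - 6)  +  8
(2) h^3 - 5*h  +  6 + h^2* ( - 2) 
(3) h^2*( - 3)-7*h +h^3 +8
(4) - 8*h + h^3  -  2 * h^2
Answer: 1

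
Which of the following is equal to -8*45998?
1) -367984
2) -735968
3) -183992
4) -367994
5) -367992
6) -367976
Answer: 1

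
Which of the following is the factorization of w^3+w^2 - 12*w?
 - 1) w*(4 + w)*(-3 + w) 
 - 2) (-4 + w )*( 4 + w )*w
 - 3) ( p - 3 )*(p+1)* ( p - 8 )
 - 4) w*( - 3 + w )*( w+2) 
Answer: 1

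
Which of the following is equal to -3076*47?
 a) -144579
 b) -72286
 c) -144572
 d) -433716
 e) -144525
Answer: c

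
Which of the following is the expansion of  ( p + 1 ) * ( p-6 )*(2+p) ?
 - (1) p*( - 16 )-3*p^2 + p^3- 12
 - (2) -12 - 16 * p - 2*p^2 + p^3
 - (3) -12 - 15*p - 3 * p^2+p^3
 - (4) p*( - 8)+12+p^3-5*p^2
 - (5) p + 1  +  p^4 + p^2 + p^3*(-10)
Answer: 1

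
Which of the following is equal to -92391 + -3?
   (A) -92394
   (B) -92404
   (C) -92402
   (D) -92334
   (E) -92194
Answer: A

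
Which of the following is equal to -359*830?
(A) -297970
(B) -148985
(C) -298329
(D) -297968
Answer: A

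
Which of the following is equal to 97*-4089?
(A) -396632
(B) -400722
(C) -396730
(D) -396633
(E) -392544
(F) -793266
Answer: D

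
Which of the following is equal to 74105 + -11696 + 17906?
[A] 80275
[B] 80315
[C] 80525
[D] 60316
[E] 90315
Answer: B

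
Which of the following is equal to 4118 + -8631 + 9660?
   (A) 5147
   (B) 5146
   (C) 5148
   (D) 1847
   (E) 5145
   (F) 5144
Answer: A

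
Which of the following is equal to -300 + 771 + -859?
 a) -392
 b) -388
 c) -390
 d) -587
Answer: b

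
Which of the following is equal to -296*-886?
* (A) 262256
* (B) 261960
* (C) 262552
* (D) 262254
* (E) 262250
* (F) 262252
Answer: A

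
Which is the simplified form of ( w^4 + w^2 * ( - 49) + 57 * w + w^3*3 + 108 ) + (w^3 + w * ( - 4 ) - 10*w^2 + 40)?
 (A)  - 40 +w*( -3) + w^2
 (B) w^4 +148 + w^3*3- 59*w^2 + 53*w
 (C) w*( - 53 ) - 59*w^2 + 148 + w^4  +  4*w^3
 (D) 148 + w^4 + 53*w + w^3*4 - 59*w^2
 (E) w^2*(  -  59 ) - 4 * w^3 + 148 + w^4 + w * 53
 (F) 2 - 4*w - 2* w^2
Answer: D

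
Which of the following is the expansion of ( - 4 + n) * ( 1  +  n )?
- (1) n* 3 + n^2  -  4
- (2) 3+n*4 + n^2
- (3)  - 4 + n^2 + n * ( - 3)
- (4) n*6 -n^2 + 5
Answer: 3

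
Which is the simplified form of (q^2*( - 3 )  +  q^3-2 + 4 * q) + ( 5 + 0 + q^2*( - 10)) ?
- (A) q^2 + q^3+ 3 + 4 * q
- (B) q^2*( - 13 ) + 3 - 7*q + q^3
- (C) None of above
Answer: C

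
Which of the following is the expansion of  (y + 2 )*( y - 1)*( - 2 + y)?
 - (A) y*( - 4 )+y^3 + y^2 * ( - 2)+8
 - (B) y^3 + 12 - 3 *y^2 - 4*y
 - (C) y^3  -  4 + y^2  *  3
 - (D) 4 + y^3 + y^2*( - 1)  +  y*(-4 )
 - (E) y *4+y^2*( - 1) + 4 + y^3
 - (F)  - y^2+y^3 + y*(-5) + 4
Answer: D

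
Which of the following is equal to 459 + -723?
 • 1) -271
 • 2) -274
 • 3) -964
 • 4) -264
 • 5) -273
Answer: 4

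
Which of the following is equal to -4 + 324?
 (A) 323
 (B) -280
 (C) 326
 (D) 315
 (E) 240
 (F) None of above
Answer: F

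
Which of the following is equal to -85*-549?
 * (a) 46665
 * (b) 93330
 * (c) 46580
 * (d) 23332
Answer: a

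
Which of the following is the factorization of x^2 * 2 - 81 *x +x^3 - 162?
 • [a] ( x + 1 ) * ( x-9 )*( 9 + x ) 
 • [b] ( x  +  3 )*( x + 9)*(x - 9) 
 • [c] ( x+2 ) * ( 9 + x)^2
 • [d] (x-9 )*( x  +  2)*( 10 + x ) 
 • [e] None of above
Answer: e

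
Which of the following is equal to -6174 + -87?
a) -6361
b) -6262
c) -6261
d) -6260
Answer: c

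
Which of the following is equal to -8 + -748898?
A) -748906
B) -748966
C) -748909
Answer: A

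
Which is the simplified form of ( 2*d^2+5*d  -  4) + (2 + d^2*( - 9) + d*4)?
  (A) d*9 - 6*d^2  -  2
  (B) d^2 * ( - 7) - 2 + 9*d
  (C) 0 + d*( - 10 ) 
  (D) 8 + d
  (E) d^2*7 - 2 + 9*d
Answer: B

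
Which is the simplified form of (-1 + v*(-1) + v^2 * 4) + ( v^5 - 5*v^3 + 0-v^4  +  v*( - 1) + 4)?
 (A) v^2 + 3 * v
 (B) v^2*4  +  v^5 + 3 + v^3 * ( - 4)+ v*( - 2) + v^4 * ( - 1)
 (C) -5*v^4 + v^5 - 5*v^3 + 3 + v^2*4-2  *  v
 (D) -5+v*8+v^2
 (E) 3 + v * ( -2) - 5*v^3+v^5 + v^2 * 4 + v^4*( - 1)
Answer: E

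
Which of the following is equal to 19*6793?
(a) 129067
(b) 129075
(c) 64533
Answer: a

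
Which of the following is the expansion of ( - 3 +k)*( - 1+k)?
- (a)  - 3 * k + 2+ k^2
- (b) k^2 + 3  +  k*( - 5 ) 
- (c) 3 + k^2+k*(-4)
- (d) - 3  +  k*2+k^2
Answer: c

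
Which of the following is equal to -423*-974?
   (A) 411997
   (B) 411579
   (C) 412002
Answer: C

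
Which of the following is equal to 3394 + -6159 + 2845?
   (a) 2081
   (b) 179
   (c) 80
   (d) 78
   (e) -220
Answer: c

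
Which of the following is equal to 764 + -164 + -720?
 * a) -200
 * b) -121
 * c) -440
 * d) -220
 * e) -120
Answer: e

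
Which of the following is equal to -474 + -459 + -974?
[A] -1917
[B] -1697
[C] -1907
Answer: C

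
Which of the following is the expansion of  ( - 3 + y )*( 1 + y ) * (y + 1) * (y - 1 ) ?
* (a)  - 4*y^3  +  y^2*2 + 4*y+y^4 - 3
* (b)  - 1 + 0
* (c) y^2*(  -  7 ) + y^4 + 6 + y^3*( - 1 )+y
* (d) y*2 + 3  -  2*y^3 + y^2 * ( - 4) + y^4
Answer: d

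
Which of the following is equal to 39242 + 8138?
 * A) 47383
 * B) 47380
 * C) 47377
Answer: B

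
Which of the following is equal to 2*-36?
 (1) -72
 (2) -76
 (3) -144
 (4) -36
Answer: 1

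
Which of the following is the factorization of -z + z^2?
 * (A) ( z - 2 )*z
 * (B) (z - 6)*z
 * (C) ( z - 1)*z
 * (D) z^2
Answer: C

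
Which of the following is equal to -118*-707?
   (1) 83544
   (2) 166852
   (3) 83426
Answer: 3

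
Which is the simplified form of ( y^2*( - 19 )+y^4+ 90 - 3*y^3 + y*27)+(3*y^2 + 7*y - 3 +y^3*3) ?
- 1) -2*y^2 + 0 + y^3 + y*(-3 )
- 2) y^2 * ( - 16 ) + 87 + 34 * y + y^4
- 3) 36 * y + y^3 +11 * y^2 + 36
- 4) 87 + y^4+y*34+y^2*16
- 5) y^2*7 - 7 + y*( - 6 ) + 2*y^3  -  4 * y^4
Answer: 2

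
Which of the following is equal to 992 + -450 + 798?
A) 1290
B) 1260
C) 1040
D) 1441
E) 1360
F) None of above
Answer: F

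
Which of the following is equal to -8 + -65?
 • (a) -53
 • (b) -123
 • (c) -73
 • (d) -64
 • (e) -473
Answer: c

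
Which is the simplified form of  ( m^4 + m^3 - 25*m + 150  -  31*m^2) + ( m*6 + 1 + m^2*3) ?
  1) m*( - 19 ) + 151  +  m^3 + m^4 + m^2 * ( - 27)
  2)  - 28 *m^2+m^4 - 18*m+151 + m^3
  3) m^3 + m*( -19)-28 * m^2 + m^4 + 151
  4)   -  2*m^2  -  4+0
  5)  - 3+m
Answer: 3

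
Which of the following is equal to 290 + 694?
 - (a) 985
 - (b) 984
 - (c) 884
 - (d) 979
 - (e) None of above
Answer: b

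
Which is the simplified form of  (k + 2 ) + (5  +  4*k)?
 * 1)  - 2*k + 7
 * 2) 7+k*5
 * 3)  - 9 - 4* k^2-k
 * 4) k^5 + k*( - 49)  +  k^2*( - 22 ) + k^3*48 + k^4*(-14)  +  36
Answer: 2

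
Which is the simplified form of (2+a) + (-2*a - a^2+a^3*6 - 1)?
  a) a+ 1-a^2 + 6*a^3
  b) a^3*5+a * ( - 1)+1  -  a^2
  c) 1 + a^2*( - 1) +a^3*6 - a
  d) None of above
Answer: c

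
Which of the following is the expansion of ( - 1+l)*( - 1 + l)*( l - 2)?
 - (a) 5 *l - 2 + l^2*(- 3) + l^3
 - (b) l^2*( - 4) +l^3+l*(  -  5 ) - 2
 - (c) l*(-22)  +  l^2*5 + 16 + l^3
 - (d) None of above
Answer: d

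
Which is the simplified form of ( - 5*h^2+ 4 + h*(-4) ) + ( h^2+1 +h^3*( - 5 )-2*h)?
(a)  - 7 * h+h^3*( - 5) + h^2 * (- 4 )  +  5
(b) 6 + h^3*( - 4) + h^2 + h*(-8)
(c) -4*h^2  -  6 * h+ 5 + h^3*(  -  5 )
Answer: c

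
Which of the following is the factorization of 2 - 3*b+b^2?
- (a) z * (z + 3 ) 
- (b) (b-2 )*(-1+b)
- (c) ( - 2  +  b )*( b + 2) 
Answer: b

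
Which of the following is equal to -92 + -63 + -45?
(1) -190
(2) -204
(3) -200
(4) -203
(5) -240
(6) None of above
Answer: 3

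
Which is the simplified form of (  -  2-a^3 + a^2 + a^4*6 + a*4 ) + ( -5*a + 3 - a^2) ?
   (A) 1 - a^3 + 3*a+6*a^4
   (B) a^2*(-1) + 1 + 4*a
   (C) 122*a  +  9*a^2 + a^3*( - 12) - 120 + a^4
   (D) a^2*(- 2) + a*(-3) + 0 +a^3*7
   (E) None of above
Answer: E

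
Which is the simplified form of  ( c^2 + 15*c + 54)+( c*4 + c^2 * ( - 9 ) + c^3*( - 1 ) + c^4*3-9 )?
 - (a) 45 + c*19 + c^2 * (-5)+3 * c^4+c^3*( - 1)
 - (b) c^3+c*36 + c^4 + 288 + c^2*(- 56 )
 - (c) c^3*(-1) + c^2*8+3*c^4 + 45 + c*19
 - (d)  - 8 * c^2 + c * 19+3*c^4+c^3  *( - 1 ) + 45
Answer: d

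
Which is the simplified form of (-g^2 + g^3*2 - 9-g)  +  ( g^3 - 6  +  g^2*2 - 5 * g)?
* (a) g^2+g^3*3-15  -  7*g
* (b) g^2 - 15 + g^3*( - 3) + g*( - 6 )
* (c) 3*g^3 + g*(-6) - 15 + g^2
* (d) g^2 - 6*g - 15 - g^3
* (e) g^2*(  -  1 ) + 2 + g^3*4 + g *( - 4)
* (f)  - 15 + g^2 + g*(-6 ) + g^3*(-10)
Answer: c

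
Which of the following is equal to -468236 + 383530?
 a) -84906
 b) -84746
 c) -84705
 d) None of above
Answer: d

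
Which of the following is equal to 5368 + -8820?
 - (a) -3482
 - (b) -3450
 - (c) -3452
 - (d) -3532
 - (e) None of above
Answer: c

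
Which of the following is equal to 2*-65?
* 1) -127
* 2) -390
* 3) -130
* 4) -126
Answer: 3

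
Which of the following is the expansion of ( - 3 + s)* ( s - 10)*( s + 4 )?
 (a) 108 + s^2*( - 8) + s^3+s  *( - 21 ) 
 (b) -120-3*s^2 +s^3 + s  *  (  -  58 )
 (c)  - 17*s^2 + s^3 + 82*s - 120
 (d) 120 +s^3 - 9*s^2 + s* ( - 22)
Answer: d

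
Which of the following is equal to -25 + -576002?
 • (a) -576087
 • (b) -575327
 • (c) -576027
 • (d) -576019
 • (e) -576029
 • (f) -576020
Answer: c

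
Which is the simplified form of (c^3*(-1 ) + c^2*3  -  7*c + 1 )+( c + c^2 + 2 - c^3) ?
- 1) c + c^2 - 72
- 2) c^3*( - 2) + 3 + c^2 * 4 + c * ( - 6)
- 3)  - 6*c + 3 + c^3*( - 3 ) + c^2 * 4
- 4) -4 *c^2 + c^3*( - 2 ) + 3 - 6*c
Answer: 2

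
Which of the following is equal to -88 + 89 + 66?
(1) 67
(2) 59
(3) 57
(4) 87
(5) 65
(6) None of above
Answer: 1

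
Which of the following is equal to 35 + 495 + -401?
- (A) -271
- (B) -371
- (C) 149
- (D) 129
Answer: D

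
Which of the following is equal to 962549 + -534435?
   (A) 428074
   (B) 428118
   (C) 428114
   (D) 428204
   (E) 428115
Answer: C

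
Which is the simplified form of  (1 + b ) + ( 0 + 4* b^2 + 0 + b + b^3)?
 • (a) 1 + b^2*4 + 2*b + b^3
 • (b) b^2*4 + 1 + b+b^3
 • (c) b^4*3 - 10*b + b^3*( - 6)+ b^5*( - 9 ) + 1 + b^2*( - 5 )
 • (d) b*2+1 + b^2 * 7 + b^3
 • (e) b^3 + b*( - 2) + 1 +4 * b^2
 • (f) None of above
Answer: a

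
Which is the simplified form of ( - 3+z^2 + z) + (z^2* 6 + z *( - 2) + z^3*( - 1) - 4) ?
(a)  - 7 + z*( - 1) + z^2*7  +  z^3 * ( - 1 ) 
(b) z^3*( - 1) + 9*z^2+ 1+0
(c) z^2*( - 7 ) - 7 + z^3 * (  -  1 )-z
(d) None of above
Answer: a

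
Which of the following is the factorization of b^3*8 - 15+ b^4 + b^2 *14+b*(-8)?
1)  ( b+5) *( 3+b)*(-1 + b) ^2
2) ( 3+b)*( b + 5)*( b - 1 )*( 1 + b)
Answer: 2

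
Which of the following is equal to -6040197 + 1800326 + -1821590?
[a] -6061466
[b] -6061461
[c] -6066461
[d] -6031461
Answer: b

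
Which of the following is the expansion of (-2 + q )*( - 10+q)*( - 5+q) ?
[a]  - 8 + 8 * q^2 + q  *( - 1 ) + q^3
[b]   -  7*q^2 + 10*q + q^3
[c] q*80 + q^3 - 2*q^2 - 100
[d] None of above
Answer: d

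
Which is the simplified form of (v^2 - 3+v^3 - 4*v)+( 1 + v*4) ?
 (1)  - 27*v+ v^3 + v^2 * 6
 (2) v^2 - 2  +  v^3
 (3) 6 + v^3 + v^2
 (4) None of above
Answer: 2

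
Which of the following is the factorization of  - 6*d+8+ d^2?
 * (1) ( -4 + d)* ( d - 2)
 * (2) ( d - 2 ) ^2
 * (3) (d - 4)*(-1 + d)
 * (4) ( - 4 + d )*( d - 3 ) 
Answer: 1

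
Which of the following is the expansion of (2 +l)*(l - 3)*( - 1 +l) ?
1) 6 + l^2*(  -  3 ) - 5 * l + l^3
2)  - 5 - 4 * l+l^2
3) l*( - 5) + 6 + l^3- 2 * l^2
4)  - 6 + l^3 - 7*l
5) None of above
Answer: 3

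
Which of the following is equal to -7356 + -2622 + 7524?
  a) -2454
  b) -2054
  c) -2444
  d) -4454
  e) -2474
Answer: a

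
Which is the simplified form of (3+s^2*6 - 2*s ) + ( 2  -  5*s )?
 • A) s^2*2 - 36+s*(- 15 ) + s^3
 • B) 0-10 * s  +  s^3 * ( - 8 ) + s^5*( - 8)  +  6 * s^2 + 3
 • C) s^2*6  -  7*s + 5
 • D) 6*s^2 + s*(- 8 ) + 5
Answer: C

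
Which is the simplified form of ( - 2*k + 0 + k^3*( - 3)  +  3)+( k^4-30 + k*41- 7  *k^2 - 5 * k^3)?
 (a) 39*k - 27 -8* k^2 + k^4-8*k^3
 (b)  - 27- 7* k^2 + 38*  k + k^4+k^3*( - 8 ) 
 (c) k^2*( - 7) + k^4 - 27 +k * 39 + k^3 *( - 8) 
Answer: c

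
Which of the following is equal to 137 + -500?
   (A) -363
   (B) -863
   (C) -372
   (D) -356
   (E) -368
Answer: A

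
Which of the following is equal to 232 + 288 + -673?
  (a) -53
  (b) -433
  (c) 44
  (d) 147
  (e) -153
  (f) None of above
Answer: e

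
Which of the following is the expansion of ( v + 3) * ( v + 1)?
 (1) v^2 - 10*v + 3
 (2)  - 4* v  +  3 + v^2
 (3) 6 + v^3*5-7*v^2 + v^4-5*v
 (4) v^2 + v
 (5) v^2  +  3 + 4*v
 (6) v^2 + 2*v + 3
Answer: 5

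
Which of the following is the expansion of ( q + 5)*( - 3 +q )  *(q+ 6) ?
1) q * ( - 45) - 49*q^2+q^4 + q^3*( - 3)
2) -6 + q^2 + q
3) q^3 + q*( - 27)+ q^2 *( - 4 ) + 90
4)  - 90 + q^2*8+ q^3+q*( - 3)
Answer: 4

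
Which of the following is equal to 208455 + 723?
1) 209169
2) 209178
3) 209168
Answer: 2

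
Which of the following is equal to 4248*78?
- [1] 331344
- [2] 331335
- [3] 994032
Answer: 1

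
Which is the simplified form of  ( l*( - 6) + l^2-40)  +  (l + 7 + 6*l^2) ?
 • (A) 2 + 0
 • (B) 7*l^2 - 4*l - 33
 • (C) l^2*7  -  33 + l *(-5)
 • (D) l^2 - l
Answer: C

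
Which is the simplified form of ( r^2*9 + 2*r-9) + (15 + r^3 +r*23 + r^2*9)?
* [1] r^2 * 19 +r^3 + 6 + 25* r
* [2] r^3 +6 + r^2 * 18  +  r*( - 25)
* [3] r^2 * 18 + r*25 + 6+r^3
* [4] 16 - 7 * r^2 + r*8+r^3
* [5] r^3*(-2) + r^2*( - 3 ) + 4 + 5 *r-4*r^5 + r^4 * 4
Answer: 3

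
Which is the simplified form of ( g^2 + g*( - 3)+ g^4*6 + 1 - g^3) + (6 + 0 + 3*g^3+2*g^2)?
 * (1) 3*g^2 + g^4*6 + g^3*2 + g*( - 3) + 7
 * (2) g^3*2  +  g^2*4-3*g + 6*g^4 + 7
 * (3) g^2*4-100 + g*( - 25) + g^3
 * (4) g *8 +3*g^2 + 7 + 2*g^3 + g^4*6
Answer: 1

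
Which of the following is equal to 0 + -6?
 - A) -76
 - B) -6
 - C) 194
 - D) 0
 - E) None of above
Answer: B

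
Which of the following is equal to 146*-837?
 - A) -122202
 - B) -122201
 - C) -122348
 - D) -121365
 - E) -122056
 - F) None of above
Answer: A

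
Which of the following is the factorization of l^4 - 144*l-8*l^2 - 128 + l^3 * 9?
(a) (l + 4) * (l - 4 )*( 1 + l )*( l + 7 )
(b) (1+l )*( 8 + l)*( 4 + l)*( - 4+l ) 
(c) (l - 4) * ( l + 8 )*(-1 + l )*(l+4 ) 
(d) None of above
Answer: b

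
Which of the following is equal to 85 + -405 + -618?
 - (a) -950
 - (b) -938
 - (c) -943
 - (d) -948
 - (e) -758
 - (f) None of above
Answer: b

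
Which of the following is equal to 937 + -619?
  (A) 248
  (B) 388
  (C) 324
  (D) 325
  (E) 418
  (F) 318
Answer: F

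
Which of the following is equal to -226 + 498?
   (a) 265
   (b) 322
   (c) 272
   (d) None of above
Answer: c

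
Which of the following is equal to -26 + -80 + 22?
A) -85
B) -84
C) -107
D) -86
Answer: B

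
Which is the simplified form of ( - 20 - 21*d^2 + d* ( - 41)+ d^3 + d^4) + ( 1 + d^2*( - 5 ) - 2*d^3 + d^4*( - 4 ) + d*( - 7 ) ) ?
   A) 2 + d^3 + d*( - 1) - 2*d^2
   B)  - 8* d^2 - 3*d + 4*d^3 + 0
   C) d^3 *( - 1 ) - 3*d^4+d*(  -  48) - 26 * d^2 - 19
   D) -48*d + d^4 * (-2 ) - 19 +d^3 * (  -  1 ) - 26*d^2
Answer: C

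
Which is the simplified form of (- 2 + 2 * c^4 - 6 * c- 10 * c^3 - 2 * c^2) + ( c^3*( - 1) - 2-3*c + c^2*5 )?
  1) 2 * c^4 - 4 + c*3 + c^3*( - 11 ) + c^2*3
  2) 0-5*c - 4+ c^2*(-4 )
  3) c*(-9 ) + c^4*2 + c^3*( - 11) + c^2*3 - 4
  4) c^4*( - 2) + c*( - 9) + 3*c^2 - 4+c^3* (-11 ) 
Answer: 3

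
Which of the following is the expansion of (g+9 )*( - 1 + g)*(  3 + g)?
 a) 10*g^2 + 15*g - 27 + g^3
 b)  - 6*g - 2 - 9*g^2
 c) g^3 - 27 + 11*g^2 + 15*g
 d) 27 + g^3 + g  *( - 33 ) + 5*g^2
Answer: c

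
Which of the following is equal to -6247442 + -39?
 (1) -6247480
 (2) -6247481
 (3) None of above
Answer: 2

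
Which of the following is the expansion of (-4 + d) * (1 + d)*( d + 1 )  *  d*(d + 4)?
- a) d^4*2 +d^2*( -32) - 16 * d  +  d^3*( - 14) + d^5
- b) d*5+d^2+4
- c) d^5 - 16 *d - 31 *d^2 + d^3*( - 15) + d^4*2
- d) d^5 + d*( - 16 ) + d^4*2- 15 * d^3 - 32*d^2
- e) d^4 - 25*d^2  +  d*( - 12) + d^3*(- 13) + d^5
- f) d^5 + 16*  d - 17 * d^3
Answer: d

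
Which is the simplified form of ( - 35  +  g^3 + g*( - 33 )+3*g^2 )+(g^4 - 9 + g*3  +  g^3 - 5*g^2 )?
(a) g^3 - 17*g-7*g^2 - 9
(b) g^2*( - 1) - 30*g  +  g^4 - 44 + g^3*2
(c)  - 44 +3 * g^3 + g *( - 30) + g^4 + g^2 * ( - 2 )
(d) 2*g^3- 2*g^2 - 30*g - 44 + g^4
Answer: d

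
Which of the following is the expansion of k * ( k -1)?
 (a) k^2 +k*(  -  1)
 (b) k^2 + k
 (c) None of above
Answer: a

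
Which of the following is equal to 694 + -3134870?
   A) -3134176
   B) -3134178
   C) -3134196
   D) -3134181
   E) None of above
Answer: A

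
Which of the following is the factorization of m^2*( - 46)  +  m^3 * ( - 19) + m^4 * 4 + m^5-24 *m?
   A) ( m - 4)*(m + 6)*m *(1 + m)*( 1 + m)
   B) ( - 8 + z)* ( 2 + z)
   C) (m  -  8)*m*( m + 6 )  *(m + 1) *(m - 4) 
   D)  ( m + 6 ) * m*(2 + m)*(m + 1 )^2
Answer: A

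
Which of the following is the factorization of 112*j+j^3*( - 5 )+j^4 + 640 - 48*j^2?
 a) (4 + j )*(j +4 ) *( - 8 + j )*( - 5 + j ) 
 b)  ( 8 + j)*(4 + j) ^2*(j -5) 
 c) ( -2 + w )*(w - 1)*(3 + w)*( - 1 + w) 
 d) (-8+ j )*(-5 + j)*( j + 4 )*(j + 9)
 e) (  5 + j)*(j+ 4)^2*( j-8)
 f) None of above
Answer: a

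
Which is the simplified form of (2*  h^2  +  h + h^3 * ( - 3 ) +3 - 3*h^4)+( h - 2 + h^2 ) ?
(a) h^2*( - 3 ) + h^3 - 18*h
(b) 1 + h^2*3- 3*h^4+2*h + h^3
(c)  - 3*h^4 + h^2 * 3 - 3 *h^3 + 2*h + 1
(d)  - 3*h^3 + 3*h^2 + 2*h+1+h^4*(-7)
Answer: c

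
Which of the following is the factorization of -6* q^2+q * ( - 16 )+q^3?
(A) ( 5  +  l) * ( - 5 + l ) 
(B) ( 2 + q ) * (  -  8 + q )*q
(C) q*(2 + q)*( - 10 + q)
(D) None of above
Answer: B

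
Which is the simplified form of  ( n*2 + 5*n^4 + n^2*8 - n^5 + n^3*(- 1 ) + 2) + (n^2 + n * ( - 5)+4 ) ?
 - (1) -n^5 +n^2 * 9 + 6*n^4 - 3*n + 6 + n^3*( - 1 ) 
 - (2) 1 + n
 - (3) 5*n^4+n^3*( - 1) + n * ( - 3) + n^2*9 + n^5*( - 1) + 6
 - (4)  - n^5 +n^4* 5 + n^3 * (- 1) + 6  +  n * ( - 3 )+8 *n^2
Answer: 3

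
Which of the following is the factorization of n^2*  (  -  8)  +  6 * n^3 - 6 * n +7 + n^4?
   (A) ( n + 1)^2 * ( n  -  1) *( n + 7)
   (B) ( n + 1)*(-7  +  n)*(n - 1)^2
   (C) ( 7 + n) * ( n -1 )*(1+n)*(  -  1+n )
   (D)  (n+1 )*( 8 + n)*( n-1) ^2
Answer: C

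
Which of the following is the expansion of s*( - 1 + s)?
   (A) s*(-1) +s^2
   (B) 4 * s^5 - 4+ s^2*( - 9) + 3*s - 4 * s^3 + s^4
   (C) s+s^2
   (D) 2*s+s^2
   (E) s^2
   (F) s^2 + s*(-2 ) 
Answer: A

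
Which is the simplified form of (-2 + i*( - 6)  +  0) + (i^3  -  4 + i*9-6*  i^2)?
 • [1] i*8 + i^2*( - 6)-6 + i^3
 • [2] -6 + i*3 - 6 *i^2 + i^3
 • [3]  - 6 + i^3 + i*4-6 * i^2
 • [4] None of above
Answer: 2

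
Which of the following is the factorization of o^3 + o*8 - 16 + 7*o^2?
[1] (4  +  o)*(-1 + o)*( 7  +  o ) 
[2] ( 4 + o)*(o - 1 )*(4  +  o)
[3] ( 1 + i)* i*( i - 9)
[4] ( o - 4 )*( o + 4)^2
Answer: 2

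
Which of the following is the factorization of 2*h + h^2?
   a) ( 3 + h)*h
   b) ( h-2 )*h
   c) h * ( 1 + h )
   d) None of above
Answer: d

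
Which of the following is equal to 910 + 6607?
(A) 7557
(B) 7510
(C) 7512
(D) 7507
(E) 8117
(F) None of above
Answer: F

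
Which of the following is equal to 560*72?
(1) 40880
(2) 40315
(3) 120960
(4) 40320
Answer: 4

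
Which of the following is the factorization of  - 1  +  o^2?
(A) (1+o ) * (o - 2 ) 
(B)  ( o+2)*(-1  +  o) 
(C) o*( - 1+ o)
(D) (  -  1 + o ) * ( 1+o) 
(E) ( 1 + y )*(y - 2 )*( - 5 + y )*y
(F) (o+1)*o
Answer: D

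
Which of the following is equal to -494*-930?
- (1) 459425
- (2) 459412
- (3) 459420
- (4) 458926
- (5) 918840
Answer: 3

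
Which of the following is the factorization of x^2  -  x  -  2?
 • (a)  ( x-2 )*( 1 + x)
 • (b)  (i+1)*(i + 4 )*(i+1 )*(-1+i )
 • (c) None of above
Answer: a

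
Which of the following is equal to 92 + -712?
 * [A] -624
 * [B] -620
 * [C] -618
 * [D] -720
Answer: B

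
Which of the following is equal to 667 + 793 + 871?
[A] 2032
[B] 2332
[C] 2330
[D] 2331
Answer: D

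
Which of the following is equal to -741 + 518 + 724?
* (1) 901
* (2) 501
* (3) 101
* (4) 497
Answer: 2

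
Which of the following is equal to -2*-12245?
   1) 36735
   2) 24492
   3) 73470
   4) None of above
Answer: 4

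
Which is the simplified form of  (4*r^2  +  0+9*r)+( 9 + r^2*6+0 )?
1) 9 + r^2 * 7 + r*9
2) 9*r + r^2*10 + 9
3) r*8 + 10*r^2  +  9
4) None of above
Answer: 2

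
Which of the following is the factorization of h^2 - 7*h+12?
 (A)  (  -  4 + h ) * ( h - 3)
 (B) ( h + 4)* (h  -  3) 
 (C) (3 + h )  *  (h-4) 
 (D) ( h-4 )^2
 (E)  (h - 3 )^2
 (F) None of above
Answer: A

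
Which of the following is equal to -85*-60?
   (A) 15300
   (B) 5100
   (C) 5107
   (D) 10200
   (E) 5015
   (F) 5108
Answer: B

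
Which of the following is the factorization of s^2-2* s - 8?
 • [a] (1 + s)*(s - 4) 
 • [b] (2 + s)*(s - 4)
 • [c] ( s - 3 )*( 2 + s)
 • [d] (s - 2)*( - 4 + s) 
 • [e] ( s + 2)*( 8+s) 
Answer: b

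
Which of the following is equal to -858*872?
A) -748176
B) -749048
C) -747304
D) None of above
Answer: A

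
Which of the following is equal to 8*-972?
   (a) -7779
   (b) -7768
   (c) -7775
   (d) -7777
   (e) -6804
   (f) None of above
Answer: f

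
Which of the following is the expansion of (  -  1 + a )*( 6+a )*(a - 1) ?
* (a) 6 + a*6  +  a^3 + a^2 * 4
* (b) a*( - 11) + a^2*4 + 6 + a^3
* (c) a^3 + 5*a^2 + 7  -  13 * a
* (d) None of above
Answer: b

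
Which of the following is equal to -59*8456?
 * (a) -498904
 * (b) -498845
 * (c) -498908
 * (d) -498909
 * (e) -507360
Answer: a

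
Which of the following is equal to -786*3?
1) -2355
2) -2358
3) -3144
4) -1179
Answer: 2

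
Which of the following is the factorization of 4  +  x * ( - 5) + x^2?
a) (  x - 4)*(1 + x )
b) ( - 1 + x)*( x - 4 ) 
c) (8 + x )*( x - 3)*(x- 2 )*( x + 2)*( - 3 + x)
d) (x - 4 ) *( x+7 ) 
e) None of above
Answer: b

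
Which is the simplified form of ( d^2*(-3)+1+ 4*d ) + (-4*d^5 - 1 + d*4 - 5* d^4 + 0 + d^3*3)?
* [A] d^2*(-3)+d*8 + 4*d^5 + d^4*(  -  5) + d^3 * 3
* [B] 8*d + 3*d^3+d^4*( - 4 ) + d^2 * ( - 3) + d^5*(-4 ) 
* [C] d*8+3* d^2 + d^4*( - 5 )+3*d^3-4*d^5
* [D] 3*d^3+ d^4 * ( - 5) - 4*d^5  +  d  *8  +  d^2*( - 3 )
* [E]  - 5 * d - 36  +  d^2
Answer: D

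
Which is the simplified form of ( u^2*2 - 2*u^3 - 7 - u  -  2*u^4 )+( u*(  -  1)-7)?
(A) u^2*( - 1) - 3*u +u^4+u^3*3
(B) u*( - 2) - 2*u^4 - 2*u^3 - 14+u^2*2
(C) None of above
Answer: B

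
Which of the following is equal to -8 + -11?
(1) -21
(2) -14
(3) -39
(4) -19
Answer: 4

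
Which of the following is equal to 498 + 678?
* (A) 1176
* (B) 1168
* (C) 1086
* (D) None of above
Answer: A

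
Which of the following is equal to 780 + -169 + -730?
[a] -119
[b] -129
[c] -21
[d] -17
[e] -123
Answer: a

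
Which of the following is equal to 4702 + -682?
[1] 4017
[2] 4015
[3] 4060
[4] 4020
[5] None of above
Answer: 4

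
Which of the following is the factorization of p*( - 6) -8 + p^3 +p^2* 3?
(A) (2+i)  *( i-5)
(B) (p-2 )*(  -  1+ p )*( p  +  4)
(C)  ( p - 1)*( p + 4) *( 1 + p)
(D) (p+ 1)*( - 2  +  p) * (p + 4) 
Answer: D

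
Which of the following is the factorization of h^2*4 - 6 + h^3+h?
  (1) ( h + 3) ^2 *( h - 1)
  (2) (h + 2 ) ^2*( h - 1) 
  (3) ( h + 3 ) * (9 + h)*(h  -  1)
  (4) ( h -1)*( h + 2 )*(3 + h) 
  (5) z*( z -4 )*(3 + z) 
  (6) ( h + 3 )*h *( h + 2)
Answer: 4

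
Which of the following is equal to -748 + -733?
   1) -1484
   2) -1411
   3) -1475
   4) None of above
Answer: 4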